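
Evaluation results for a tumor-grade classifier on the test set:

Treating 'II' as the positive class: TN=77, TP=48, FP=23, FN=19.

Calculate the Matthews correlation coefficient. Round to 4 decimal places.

0.4823

MCC = (TP·TN − FP·FN) / √((TP+FP)(TP+FN)(TN+FP)(TN+FN))
Numerator = 48·77 − 23·19 = 3259
Denominator = √(71·67·100·96) = √45667200 = 6757.7511
MCC = 3259 / 6757.7511 = 0.4823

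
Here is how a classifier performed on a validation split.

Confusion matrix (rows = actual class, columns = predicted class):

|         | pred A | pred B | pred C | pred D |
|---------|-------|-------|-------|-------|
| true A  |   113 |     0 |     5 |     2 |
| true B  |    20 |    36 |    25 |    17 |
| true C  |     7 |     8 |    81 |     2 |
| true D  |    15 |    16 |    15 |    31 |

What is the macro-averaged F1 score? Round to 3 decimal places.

Per-class F1 score (2·TP/(2·TP+FP+FN)):
  A: TP=113, FP=20+7+15=42, FN=0+5+2=7 → 226/275 = 0.8218
  B: TP=36, FP=0+8+16=24, FN=20+25+17=62 → 72/158 = 0.4557
  C: TP=81, FP=5+25+15=45, FN=7+8+2=17 → 162/224 = 0.7232
  D: TP=31, FP=2+17+2=21, FN=15+16+15=46 → 62/129 = 0.4806
Macro-F1 score = mean = (0.8218 + 0.4557 + 0.7232 + 0.4806) / 4 = 0.620

0.620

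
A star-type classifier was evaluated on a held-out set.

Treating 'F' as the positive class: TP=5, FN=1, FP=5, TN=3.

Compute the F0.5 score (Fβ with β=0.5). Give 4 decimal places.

Fβ = (1+β²)·TP / ((1+β²)·TP + β²·FN + FP), with β²=1/4
= 1.25·5 / (1.25·5 + 0.25·1 + 5) = 0.5435

0.5435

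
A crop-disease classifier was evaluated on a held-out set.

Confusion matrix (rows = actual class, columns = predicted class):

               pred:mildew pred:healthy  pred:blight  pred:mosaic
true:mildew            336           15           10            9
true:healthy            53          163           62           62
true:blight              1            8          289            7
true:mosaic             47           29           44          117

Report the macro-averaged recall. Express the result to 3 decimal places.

0.707

Per-class recall (TP/(TP+FN)):
  mildew: TP=336, FN=15+10+9=34 → 336/370 = 0.9081
  healthy: TP=163, FN=53+62+62=177 → 163/340 = 0.4794
  blight: TP=289, FN=1+8+7=16 → 289/305 = 0.9475
  mosaic: TP=117, FN=47+29+44=120 → 117/237 = 0.4937
Macro-recall = mean = (0.9081 + 0.4794 + 0.9475 + 0.4937) / 4 = 0.707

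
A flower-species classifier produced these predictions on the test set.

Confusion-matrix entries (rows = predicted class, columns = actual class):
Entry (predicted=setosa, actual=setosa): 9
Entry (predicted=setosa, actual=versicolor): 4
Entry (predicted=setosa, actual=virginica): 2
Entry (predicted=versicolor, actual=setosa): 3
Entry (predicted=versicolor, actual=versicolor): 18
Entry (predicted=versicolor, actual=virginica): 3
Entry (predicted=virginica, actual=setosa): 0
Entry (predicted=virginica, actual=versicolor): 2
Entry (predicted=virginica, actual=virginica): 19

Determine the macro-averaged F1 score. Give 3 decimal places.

Per-class F1 score (2·TP/(2·TP+FP+FN)):
  setosa: TP=9, FP=4+2=6, FN=3+0=3 → 18/27 = 0.6667
  versicolor: TP=18, FP=3+3=6, FN=4+2=6 → 36/48 = 0.7500
  virginica: TP=19, FP=0+2=2, FN=2+3=5 → 38/45 = 0.8444
Macro-F1 score = mean = (0.6667 + 0.7500 + 0.8444) / 3 = 0.754

0.754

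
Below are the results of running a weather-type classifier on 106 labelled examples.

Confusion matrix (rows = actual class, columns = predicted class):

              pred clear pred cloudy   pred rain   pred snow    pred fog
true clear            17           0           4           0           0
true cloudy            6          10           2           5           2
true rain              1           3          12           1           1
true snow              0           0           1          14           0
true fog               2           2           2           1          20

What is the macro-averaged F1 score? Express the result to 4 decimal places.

0.6833

Per-class F1 score (2·TP/(2·TP+FP+FN)):
  clear: TP=17, FP=6+1+0+2=9, FN=0+4+0+0=4 → 34/47 = 0.72340
  cloudy: TP=10, FP=0+3+0+2=5, FN=6+2+5+2=15 → 20/40 = 0.50000
  rain: TP=12, FP=4+2+1+2=9, FN=1+3+1+1=6 → 24/39 = 0.61538
  snow: TP=14, FP=0+5+1+1=7, FN=0+0+1+0=1 → 28/36 = 0.77778
  fog: TP=20, FP=0+2+1+0=3, FN=2+2+2+1=7 → 40/50 = 0.80000
Macro-F1 score = mean = (0.72340 + 0.50000 + 0.61538 + 0.77778 + 0.80000) / 5 = 0.6833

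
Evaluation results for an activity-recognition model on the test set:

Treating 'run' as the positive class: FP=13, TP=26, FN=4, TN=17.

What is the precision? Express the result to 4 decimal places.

0.6667

Precision = TP/(TP+FP) = 26/(26+13) = 26/39 = 0.6667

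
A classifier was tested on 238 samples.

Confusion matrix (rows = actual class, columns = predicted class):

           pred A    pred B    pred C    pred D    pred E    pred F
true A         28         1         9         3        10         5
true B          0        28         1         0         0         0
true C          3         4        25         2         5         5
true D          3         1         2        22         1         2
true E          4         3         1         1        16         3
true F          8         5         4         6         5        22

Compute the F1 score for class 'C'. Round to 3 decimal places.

F1 score = 2·TP/(2·TP+FP+FN).
C: TP=25, FP=9+1+2+1+4=17, FN=3+4+2+5+5=19 → 50/86 = 0.5814

0.581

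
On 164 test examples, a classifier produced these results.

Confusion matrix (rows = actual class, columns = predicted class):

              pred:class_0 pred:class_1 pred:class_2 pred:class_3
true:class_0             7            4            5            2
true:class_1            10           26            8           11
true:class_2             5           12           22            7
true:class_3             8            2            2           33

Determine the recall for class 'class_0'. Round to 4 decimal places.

Treat 'class_0' as positive and all other classes as negative.
recall = TP/(TP+FN).
class_0: TP=7, FN=4+5+2=11 → 7/18 = 0.38889

0.3889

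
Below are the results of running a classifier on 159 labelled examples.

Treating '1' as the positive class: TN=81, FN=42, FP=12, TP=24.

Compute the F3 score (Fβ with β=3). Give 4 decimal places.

0.3810

Fβ = (1+β²)·TP / ((1+β²)·TP + β²·FN + FP), with β²=9
= 10·24 / (10·24 + 9·42 + 12) = 0.3810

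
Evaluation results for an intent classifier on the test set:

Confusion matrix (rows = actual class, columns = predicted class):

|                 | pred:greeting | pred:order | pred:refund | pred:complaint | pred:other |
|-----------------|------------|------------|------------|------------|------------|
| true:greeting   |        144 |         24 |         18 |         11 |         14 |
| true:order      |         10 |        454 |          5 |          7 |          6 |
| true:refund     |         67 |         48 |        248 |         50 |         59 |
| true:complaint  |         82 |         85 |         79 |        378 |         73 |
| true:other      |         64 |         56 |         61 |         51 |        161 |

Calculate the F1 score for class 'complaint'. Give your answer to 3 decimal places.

F1 score = 2·TP/(2·TP+FP+FN).
complaint: TP=378, FP=11+7+50+51=119, FN=82+85+79+73=319 → 756/1194 = 0.6332

0.633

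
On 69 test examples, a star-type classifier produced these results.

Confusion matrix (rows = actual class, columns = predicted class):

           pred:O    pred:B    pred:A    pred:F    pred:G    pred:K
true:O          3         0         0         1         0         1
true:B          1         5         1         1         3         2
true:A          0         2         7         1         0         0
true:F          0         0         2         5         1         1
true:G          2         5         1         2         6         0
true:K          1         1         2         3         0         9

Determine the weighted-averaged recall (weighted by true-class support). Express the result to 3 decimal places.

0.507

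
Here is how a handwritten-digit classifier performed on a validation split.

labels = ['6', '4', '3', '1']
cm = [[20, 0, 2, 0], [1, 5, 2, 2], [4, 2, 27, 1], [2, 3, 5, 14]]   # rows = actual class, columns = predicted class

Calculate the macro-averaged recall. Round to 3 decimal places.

Per-class recall (TP/(TP+FN)):
  6: TP=20, FN=0+2+0=2 → 20/22 = 0.9091
  4: TP=5, FN=1+2+2=5 → 5/10 = 0.5000
  3: TP=27, FN=4+2+1=7 → 27/34 = 0.7941
  1: TP=14, FN=2+3+5=10 → 14/24 = 0.5833
Macro-recall = mean = (0.9091 + 0.5000 + 0.7941 + 0.5833) / 4 = 0.697

0.697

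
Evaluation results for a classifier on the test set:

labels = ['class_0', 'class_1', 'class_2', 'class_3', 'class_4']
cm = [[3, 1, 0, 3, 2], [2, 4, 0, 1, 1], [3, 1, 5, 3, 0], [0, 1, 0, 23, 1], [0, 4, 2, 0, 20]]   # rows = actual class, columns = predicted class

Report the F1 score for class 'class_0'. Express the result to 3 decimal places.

0.353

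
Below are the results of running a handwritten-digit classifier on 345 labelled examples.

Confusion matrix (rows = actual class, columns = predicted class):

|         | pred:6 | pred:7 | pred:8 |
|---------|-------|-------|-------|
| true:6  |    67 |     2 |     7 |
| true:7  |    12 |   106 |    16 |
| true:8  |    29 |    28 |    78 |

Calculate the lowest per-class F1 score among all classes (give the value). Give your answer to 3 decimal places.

Per-class F1 score (2·TP/(2·TP+FP+FN)):
  6: TP=67, FP=12+29=41, FN=2+7=9 → 134/184 = 0.7283
  7: TP=106, FP=2+28=30, FN=12+16=28 → 212/270 = 0.7852
  8: TP=78, FP=7+16=23, FN=29+28=57 → 156/236 = 0.6610
Lowest is class '8' with F1 score = 0.661.

0.661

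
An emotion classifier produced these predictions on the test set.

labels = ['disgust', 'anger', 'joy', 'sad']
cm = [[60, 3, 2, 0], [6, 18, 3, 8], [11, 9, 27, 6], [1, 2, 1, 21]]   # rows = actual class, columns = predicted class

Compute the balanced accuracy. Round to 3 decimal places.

0.697

Balanced accuracy = mean of per-class recall.
  disgust: recall = 60/65 = 0.9231
  anger: recall = 18/35 = 0.5143
  joy: recall = 27/53 = 0.5094
  sad: recall = 21/25 = 0.8400
Mean = (0.9231 + 0.5143 + 0.5094 + 0.8400) / 4 = 0.697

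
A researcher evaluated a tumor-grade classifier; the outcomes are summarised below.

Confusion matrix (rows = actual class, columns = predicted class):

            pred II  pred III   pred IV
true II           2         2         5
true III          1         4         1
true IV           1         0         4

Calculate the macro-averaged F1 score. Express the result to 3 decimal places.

Per-class F1 score (2·TP/(2·TP+FP+FN)):
  II: TP=2, FP=1+1=2, FN=2+5=7 → 4/13 = 0.3077
  III: TP=4, FP=2+0=2, FN=1+1=2 → 8/12 = 0.6667
  IV: TP=4, FP=5+1=6, FN=1+0=1 → 8/15 = 0.5333
Macro-F1 score = mean = (0.3077 + 0.6667 + 0.5333) / 3 = 0.503

0.503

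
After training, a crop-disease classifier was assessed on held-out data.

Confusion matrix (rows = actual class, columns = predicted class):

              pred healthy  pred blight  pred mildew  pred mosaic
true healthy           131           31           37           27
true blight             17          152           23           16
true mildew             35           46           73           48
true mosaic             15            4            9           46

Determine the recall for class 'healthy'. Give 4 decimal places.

recall = TP/(TP+FN).
healthy: TP=131, FN=31+37+27=95 → 131/226 = 0.57965

0.5796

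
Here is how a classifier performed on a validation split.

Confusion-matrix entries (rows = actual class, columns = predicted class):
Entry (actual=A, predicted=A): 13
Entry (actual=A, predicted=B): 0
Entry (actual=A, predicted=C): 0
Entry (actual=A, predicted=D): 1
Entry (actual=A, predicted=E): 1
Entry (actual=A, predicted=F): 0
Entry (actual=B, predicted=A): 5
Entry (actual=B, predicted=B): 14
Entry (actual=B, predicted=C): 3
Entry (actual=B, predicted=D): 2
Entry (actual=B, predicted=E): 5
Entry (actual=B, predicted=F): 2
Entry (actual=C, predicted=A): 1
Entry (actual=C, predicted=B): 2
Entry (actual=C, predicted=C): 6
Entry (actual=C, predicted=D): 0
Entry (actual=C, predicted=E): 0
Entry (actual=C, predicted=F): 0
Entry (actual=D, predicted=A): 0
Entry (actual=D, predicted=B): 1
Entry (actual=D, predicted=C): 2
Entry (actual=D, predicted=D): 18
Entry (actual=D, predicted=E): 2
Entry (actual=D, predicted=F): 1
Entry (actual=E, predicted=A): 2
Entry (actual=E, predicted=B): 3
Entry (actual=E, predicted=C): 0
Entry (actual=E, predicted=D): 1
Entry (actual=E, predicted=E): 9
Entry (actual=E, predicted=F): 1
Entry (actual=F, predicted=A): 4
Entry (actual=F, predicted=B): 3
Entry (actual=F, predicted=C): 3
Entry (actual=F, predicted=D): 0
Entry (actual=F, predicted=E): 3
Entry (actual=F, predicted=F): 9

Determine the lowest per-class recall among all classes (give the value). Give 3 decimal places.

Per-class recall (TP/(TP+FN)):
  A: TP=13, FN=0+0+1+1+0=2 → 13/15 = 0.8667
  B: TP=14, FN=5+3+2+5+2=17 → 14/31 = 0.4516
  C: TP=6, FN=1+2+0+0+0=3 → 6/9 = 0.6667
  D: TP=18, FN=0+1+2+2+1=6 → 18/24 = 0.7500
  E: TP=9, FN=2+3+0+1+1=7 → 9/16 = 0.5625
  F: TP=9, FN=4+3+3+0+3=13 → 9/22 = 0.4091
Lowest is class 'F' with recall = 0.409.

0.409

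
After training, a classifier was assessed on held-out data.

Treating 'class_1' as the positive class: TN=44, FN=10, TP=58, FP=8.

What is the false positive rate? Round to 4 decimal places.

FPR = FP/(FP+TN) = 8/(8+44) = 0.1538

0.1538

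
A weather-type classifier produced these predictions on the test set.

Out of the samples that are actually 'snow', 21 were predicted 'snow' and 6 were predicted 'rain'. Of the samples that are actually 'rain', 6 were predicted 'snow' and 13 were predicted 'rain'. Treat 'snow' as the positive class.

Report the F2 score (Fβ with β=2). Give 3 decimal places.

0.778

Fβ = (1+β²)·TP / ((1+β²)·TP + β²·FN + FP), with β²=4
= 5·21 / (5·21 + 4·6 + 6) = 0.778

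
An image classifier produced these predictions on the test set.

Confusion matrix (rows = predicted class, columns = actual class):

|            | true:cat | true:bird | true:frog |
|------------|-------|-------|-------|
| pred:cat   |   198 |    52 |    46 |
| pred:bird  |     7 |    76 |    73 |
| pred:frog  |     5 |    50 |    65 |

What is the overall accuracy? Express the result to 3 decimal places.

Accuracy = trace / total = (198+76+65=339) / 572 = 339/572 = 0.593

0.593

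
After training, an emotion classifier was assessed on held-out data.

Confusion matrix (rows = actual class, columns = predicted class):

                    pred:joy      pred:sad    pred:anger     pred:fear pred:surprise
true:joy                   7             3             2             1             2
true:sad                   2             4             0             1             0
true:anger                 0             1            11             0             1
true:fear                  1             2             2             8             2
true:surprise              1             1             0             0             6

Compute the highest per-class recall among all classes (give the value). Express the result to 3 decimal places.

Per-class recall (TP/(TP+FN)):
  joy: TP=7, FN=3+2+1+2=8 → 7/15 = 0.4667
  sad: TP=4, FN=2+0+1+0=3 → 4/7 = 0.5714
  anger: TP=11, FN=0+1+0+1=2 → 11/13 = 0.8462
  fear: TP=8, FN=1+2+2+2=7 → 8/15 = 0.5333
  surprise: TP=6, FN=1+1+0+0=2 → 6/8 = 0.7500
Highest is class 'anger' with recall = 0.846.

0.846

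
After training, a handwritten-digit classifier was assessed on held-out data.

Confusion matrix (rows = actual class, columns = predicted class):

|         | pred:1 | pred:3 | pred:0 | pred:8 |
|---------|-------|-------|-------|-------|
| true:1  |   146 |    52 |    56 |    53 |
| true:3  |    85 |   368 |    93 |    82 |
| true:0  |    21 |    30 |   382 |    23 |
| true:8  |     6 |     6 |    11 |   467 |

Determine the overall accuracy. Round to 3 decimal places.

0.725

Accuracy = trace / total = (146+368+382+467=1363) / 1881 = 1363/1881 = 0.725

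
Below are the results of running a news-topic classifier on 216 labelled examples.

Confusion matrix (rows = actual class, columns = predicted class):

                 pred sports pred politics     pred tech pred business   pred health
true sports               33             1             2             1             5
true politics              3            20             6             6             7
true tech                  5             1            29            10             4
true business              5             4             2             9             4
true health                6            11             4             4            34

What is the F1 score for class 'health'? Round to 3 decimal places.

0.602

One-vs-rest for 'health': TP = diagonal; FP = other classes predicted 'health'; FN = 'health' predicted as other.
F1 score = 2·TP/(2·TP+FP+FN).
health: TP=34, FP=5+7+4+4=20, FN=6+11+4+4=25 → 68/113 = 0.6018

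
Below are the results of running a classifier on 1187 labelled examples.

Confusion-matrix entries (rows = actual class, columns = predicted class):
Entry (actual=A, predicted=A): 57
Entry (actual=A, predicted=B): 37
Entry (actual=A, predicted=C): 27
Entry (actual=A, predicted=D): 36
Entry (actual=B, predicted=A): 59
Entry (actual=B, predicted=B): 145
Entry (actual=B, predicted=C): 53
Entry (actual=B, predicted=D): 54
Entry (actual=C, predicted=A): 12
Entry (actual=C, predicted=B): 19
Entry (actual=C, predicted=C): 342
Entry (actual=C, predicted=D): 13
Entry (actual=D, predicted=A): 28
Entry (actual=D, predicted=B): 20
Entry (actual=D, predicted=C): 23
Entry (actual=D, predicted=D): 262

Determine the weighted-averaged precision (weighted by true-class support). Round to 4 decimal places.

Per-class precision (TP/(TP+FP)):
  A: TP=57, FP=59+12+28=99 → 57/156 = 0.36538
  B: TP=145, FP=37+19+20=76 → 145/221 = 0.65611
  C: TP=342, FP=27+53+23=103 → 342/445 = 0.76854
  D: TP=262, FP=36+54+13=103 → 262/365 = 0.71781
Weighted-precision = Σ (supportᵢ/N)·precisionᵢ with N=1187: (157/1187)·0.36538 + (311/1187)·0.65611 + (386/1187)·0.76854 + (333/1187)·0.71781 = 0.6715

0.6715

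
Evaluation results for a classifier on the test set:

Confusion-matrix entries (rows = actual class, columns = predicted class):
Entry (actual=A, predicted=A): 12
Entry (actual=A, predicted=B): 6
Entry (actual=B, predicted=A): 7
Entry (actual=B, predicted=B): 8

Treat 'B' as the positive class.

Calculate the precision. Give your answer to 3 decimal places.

Precision = TP/(TP+FP) = 8/(8+6) = 8/14 = 0.571

0.571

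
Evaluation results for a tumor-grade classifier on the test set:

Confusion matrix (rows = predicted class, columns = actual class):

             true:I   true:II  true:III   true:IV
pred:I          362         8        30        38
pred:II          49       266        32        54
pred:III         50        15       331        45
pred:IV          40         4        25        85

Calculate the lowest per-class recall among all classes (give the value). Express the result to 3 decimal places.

Per-class recall (TP/(TP+FN)):
  I: TP=362, FN=49+50+40=139 → 362/501 = 0.7226
  II: TP=266, FN=8+15+4=27 → 266/293 = 0.9078
  III: TP=331, FN=30+32+25=87 → 331/418 = 0.7919
  IV: TP=85, FN=38+54+45=137 → 85/222 = 0.3829
Lowest is class 'IV' with recall = 0.383.

0.383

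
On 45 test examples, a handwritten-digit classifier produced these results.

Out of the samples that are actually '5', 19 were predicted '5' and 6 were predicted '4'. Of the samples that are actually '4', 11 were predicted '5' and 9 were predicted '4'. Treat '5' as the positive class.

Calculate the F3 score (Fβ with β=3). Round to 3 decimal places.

Fβ = (1+β²)·TP / ((1+β²)·TP + β²·FN + FP), with β²=9
= 10·19 / (10·19 + 9·6 + 11) = 0.745

0.745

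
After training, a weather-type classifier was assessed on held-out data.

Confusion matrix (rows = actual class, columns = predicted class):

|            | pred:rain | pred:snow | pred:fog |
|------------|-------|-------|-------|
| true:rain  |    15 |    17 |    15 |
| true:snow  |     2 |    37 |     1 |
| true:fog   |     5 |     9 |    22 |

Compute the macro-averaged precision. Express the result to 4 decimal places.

0.6160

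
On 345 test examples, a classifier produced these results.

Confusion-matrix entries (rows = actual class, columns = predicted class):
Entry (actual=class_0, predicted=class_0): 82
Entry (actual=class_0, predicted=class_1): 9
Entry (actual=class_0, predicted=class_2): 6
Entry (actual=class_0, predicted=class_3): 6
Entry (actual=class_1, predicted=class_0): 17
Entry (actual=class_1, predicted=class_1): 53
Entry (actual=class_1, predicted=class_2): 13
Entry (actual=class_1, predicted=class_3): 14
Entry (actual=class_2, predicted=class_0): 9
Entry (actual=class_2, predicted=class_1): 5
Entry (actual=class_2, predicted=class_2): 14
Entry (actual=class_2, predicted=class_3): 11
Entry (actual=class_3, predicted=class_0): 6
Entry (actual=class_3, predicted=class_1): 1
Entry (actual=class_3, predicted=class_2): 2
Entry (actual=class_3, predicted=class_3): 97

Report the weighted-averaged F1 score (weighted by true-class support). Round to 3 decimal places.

0.704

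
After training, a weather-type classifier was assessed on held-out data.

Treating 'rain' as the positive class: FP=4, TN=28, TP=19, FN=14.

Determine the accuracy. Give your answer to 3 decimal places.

Accuracy = (TP+TN)/N = (19+28)/65 = 0.723

0.723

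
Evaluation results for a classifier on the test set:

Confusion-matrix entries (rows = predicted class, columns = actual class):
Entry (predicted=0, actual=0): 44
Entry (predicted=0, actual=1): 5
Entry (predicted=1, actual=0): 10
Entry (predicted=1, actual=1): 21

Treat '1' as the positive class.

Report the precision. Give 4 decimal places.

0.6774

Precision = TP/(TP+FP) = 21/(21+10) = 21/31 = 0.6774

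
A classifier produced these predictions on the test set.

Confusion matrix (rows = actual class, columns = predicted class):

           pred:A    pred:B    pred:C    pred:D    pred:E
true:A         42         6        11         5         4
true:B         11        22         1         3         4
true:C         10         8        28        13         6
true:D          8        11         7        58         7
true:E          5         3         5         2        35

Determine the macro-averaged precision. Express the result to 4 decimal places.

0.5744

Per-class precision (TP/(TP+FP)):
  A: TP=42, FP=11+10+8+5=34 → 42/76 = 0.55263
  B: TP=22, FP=6+8+11+3=28 → 22/50 = 0.44000
  C: TP=28, FP=11+1+7+5=24 → 28/52 = 0.53846
  D: TP=58, FP=5+3+13+2=23 → 58/81 = 0.71605
  E: TP=35, FP=4+4+6+7=21 → 35/56 = 0.62500
Macro-precision = mean = (0.55263 + 0.44000 + 0.53846 + 0.71605 + 0.62500) / 5 = 0.5744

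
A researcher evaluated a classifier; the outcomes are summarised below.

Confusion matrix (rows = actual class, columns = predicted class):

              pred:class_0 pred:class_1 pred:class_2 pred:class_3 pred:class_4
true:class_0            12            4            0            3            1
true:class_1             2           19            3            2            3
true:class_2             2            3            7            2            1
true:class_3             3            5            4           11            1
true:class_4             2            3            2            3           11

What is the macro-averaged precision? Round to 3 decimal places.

0.548

Per-class precision (TP/(TP+FP)):
  class_0: TP=12, FP=2+2+3+2=9 → 12/21 = 0.5714
  class_1: TP=19, FP=4+3+5+3=15 → 19/34 = 0.5588
  class_2: TP=7, FP=0+3+4+2=9 → 7/16 = 0.4375
  class_3: TP=11, FP=3+2+2+3=10 → 11/21 = 0.5238
  class_4: TP=11, FP=1+3+1+1=6 → 11/17 = 0.6471
Macro-precision = mean = (0.5714 + 0.5588 + 0.4375 + 0.5238 + 0.6471) / 5 = 0.548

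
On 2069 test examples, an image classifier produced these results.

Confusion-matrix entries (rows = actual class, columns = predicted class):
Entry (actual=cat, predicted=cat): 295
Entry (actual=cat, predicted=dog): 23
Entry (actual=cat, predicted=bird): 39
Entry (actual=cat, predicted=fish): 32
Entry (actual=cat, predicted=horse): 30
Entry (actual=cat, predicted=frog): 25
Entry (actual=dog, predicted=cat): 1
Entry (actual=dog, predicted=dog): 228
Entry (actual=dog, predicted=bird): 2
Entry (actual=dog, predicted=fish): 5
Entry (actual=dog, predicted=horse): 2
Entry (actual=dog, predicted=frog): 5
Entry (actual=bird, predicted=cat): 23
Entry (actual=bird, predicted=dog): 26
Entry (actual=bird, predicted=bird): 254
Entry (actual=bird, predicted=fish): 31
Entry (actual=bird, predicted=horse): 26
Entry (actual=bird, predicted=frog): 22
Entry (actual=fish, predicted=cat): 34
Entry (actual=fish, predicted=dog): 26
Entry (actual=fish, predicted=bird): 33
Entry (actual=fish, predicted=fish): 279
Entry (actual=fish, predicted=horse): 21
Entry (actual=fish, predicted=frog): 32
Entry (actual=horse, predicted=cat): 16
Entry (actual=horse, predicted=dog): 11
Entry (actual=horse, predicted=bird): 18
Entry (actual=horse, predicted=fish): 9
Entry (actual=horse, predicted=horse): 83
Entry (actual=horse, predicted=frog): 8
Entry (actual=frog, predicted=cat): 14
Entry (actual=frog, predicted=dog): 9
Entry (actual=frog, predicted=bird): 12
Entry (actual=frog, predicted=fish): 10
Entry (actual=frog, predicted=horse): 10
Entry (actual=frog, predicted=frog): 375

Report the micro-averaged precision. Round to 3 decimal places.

Micro-averaging pools counts across classes: ΣTP=1514, ΣFP=555, ΣFN=555.
Micro-precision = TP/(TP+FP) on pooled counts = 0.732 (equals overall accuracy in single-label multiclass).

0.732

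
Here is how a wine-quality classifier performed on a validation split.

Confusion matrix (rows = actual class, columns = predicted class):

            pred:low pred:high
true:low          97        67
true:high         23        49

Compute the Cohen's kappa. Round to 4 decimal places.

0.2322

Observed agreement pₒ = trace/N = 146/236 = 0.61864
Expected agreement pₑ = Σ (rowᵢ·colᵢ)/N² = (164·120 + 72·116)/236² = 0.50330
κ = (pₒ − pₑ)/(1 − pₑ) = (0.61864 − 0.50330)/(1 − 0.50330) = 0.2322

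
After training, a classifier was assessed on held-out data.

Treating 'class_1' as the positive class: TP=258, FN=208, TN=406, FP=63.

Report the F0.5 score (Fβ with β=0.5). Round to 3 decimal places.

0.737

Fβ = (1+β²)·TP / ((1+β²)·TP + β²·FN + FP), with β²=1/4
= 1.25·258 / (1.25·258 + 0.25·208 + 63) = 0.737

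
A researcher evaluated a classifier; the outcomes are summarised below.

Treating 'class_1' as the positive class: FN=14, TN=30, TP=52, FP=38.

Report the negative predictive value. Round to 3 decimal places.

0.682

NPV = TN/(TN+FN) = 30/(30+14) = 0.682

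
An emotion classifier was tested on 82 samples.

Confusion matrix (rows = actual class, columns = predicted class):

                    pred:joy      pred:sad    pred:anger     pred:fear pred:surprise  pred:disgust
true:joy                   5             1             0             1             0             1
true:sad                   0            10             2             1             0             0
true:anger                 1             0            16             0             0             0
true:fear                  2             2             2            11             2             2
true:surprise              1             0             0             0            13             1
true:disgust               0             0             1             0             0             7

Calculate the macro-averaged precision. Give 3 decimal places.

Per-class precision (TP/(TP+FP)):
  joy: TP=5, FP=0+1+2+1+0=4 → 5/9 = 0.5556
  sad: TP=10, FP=1+0+2+0+0=3 → 10/13 = 0.7692
  anger: TP=16, FP=0+2+2+0+1=5 → 16/21 = 0.7619
  fear: TP=11, FP=1+1+0+0+0=2 → 11/13 = 0.8462
  surprise: TP=13, FP=0+0+0+2+0=2 → 13/15 = 0.8667
  disgust: TP=7, FP=1+0+0+2+1=4 → 7/11 = 0.6364
Macro-precision = mean = (0.5556 + 0.7692 + 0.7619 + 0.8462 + 0.8667 + 0.6364) / 6 = 0.739

0.739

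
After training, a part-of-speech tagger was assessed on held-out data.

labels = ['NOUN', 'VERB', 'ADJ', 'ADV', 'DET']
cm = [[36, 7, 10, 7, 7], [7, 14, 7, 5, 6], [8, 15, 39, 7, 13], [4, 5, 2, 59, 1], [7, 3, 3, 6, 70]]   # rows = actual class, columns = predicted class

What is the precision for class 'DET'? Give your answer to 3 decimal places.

Take TP from the diagonal, FP from the rest of the 'DET' prediction marginal, FN from the rest of the 'DET' actual marginal.
precision = TP/(TP+FP).
DET: TP=70, FP=7+6+13+1=27 → 70/97 = 0.7216

0.722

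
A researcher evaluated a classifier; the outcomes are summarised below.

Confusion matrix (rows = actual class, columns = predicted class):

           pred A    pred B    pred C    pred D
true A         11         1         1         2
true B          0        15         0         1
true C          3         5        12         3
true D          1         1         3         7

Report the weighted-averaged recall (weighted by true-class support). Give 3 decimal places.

Per-class recall (TP/(TP+FN)):
  A: TP=11, FN=1+1+2=4 → 11/15 = 0.7333
  B: TP=15, FN=0+0+1=1 → 15/16 = 0.9375
  C: TP=12, FN=3+5+3=11 → 12/23 = 0.5217
  D: TP=7, FN=1+1+3=5 → 7/12 = 0.5833
Weighted-recall = Σ (supportᵢ/N)·recallᵢ with N=66: (15/66)·0.7333 + (16/66)·0.9375 + (23/66)·0.5217 + (12/66)·0.5833 = 0.682

0.682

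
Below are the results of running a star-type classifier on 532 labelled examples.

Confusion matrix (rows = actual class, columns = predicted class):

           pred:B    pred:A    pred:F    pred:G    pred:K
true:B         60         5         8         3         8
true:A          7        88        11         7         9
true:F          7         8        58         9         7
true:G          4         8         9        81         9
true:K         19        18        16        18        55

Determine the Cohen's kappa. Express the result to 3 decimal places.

0.553

Observed agreement pₒ = trace/N = 342/532 = 0.6429
Expected agreement pₑ = Σ (rowᵢ·colᵢ)/N² = (84·97 + 122·127 + 89·102 + 111·118 + 126·88)/532² = 0.2011
κ = (pₒ − pₑ)/(1 − pₑ) = (0.6429 − 0.2011)/(1 − 0.2011) = 0.553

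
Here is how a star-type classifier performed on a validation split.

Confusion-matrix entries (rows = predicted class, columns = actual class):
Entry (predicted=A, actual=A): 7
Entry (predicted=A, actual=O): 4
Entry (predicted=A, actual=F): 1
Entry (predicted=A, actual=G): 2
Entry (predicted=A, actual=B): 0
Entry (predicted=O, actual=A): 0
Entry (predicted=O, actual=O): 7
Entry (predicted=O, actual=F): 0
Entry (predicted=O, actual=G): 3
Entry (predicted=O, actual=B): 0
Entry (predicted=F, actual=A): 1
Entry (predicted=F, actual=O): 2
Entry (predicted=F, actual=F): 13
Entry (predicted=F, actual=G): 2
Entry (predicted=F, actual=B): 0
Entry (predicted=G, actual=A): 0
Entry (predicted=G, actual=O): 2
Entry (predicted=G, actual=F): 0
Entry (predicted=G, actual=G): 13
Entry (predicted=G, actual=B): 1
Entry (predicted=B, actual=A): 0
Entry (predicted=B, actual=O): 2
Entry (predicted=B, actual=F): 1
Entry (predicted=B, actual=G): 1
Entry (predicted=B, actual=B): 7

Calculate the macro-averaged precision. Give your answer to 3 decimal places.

Per-class precision (TP/(TP+FP)):
  A: TP=7, FP=4+1+2+0=7 → 7/14 = 0.5000
  O: TP=7, FP=0+0+3+0=3 → 7/10 = 0.7000
  F: TP=13, FP=1+2+2+0=5 → 13/18 = 0.7222
  G: TP=13, FP=0+2+0+1=3 → 13/16 = 0.8125
  B: TP=7, FP=0+2+1+1=4 → 7/11 = 0.6364
Macro-precision = mean = (0.5000 + 0.7000 + 0.7222 + 0.8125 + 0.6364) / 5 = 0.674

0.674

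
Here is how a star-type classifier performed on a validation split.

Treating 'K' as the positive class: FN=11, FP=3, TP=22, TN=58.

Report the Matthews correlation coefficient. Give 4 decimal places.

MCC = (TP·TN − FP·FN) / √((TP+FP)(TP+FN)(TN+FP)(TN+FN))
Numerator = 22·58 − 3·11 = 1243
Denominator = √(25·33·61·69) = √3472425 = 1863.4444
MCC = 1243 / 1863.4444 = 0.6670

0.6670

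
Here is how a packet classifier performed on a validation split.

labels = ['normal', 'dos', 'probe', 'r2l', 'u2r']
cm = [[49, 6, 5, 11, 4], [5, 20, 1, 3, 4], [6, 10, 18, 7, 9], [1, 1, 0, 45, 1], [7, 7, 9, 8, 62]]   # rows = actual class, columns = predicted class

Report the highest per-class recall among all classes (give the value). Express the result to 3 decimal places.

Per-class recall (TP/(TP+FN)):
  normal: TP=49, FN=6+5+11+4=26 → 49/75 = 0.6533
  dos: TP=20, FN=5+1+3+4=13 → 20/33 = 0.6061
  probe: TP=18, FN=6+10+7+9=32 → 18/50 = 0.3600
  r2l: TP=45, FN=1+1+0+1=3 → 45/48 = 0.9375
  u2r: TP=62, FN=7+7+9+8=31 → 62/93 = 0.6667
Highest is class 'r2l' with recall = 0.938.

0.938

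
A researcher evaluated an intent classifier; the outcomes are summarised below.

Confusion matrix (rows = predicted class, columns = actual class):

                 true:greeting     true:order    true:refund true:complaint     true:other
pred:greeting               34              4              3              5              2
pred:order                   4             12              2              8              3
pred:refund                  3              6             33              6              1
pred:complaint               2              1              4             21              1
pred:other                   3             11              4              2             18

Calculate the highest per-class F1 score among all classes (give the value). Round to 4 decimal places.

Per-class F1 score (2·TP/(2·TP+FP+FN)):
  greeting: TP=34, FP=4+3+5+2=14, FN=4+3+2+3=12 → 68/94 = 0.72340
  order: TP=12, FP=4+2+8+3=17, FN=4+6+1+11=22 → 24/63 = 0.38095
  refund: TP=33, FP=3+6+6+1=16, FN=3+2+4+4=13 → 66/95 = 0.69474
  complaint: TP=21, FP=2+1+4+1=8, FN=5+8+6+2=21 → 42/71 = 0.59155
  other: TP=18, FP=3+11+4+2=20, FN=2+3+1+1=7 → 36/63 = 0.57143
Highest is class 'greeting' with F1 score = 0.7234.

0.7234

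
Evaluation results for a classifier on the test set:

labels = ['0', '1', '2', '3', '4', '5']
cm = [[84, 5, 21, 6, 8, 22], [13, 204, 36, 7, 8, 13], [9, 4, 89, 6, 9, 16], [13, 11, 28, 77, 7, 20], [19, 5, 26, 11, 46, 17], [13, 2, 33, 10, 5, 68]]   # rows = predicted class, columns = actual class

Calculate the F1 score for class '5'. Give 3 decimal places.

Take TP from the diagonal, FP from the rest of the '5' prediction marginal, FN from the rest of the '5' actual marginal.
F1 score = 2·TP/(2·TP+FP+FN).
5: TP=68, FP=13+2+33+10+5=63, FN=22+13+16+20+17=88 → 136/287 = 0.4739

0.474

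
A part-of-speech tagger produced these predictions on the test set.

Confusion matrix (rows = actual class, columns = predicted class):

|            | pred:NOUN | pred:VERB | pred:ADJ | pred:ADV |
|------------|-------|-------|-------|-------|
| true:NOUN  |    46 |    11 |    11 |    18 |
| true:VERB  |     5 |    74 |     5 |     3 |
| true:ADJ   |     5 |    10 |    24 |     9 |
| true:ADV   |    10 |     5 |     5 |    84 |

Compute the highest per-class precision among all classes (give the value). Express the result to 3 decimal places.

Per-class precision (TP/(TP+FP)):
  NOUN: TP=46, FP=5+5+10=20 → 46/66 = 0.6970
  VERB: TP=74, FP=11+10+5=26 → 74/100 = 0.7400
  ADJ: TP=24, FP=11+5+5=21 → 24/45 = 0.5333
  ADV: TP=84, FP=18+3+9=30 → 84/114 = 0.7368
Highest is class 'VERB' with precision = 0.740.

0.740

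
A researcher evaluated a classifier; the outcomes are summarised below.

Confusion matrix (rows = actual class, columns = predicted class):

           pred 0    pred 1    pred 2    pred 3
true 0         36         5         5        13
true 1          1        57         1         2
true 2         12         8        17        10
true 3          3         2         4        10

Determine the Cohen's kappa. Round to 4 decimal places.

Observed agreement pₒ = trace/N = 120/186 = 0.64516
Expected agreement pₑ = Σ (rowᵢ·colᵢ)/N² = (59·52 + 61·72 + 47·27 + 19·35)/186² = 0.27153
κ = (pₒ − pₑ)/(1 − pₑ) = (0.64516 − 0.27153)/(1 − 0.27153) = 0.5129

0.5129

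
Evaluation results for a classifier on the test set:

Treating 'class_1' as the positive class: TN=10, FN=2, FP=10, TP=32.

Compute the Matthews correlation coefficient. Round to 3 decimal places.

MCC = (TP·TN − FP·FN) / √((TP+FP)(TP+FN)(TN+FP)(TN+FN))
Numerator = 32·10 − 10·2 = 300
Denominator = √(42·34·20·12) = √342720 = 585.4229
MCC = 300 / 585.4229 = 0.512

0.512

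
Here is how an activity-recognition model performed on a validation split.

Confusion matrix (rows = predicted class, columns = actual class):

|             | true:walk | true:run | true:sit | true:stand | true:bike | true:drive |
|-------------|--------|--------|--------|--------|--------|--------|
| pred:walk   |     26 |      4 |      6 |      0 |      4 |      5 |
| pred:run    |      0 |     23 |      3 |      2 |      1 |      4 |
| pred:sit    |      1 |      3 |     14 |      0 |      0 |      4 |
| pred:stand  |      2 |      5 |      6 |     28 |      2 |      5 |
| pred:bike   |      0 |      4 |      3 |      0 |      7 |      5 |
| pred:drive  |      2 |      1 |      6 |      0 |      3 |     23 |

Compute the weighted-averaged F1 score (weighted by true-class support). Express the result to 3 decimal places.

Per-class F1 score (2·TP/(2·TP+FP+FN)):
  walk: TP=26, FP=4+6+0+4+5=19, FN=0+1+2+0+2=5 → 52/76 = 0.6842
  run: TP=23, FP=0+3+2+1+4=10, FN=4+3+5+4+1=17 → 46/73 = 0.6301
  sit: TP=14, FP=1+3+0+0+4=8, FN=6+3+6+3+6=24 → 28/60 = 0.4667
  stand: TP=28, FP=2+5+6+2+5=20, FN=0+2+0+0+0=2 → 56/78 = 0.7179
  bike: TP=7, FP=0+4+3+0+5=12, FN=4+1+0+2+3=10 → 14/36 = 0.3889
  drive: TP=23, FP=2+1+6+0+3=12, FN=5+4+4+5+5=23 → 46/81 = 0.5679
Weighted-F1 score = Σ (supportᵢ/N)·F1 scoreᵢ with N=202: (31/202)·0.6842 + (40/202)·0.6301 + (38/202)·0.4667 + (30/202)·0.7179 + (17/202)·0.3889 + (46/202)·0.5679 = 0.586

0.586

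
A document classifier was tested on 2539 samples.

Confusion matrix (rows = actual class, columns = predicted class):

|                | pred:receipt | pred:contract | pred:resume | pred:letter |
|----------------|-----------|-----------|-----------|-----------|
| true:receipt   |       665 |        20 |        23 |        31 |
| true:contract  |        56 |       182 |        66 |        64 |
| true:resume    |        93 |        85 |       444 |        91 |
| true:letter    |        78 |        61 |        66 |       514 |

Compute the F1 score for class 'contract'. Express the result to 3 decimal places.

0.508

F1 score = 2·TP/(2·TP+FP+FN).
contract: TP=182, FP=20+85+61=166, FN=56+66+64=186 → 364/716 = 0.5084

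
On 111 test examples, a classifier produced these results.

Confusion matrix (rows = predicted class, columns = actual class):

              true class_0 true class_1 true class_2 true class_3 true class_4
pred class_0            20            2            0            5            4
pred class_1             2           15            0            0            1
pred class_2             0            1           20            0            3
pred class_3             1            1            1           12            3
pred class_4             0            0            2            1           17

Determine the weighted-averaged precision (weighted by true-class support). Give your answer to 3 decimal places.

0.772

Per-class precision (TP/(TP+FP)):
  class_0: TP=20, FP=2+0+5+4=11 → 20/31 = 0.6452
  class_1: TP=15, FP=2+0+0+1=3 → 15/18 = 0.8333
  class_2: TP=20, FP=0+1+0+3=4 → 20/24 = 0.8333
  class_3: TP=12, FP=1+1+1+3=6 → 12/18 = 0.6667
  class_4: TP=17, FP=0+0+2+1=3 → 17/20 = 0.8500
Weighted-precision = Σ (supportᵢ/N)·precisionᵢ with N=111: (23/111)·0.6452 + (19/111)·0.8333 + (23/111)·0.8333 + (18/111)·0.6667 + (28/111)·0.8500 = 0.772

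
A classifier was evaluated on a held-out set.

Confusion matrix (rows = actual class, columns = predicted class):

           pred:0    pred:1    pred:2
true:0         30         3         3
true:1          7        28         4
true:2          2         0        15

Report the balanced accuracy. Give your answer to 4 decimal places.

Balanced accuracy = mean of per-class recall.
  0: recall = 30/36 = 0.83333
  1: recall = 28/39 = 0.71795
  2: recall = 15/17 = 0.88235
Mean = (0.83333 + 0.71795 + 0.88235) / 3 = 0.8112

0.8112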